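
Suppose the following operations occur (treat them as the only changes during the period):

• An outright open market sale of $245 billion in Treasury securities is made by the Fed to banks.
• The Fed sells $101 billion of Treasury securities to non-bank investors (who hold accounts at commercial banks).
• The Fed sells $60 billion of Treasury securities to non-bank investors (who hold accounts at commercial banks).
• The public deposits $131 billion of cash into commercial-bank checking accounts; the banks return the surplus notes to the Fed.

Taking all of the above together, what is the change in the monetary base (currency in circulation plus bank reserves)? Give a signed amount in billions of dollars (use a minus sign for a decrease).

-$406 billion

OMO sale (to banks) $245 billion: Fed balance sheet contracts → −$245B.
Asset sale (to non-banks) $101 billion: Fed balance sheet contracts → −$101B.
Asset sale (to non-banks) $60 billion: Fed balance sheet contracts → −$60B.
Currency deposit $131 billion: just a shift between currency and reserves — both are base money → 0.
Net: −245 − 101 − 60 + 0 = -$406 billion.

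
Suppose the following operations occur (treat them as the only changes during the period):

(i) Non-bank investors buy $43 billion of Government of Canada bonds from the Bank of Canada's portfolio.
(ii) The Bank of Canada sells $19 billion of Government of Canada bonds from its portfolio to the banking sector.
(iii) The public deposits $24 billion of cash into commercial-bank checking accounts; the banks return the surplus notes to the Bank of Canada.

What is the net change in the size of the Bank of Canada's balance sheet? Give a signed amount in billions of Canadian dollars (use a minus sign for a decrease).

Bank of Canada balance sheet:
  Assets:      Securities −$62B
  Liabilities: Bank reserves −$38B, Currency in circulation −$24B
Commercial banking system:
  Assets:      Reserves at CB −$38B, Securities +$19B
  Liabilities: Checkable deposits −$19B
Change in total Bank of Canada assets = -$62 billion.

-$62 billion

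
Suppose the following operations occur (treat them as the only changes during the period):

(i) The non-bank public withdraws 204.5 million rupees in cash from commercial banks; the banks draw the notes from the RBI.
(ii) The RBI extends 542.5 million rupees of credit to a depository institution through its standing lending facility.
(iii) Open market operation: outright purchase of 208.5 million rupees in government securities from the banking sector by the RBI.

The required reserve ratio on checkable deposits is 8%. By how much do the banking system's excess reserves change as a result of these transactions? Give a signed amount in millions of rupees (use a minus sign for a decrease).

+562.86 million

Currency withdrawal 204.5 million rupees: reserves −204.5M, deposits −204.5M.
Discount-window loan 542.5 million rupees: reserves +542.5M, deposits 0.
OMO purchase (from banks) 208.5 million rupees: reserves +208.5M, deposits 0.
Totals: Δreserves = +546.5M, Δdeposits = −204.5M.
Δrequired reserves = 8% × −204.5M = −16.36M.
Δexcess reserves = Δreserves − Δrequired = +546.5M − (−16.36M) = +562.86 million.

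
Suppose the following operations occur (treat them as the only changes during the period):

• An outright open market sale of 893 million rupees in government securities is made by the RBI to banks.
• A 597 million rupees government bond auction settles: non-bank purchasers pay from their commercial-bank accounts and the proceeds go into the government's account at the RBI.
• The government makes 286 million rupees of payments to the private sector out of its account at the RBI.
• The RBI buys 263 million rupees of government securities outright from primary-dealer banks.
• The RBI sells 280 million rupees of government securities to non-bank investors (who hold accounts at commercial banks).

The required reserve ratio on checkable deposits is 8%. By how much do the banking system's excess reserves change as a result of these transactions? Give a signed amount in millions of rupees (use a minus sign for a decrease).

-1173.72 million

OMO sale (to banks) 893 million rupees: reserves −893M, deposits 0.
Government account inflow 597 million rupees: reserves −597M, deposits −597M.
Government spending 286 million rupees: reserves +286M, deposits +286M.
OMO purchase (from banks) 263 million rupees: reserves +263M, deposits 0.
Asset sale (to non-banks) 280 million rupees: reserves −280M, deposits −280M.
Totals: Δreserves = −1221M, Δdeposits = −591M.
Δrequired reserves = 8% × −591M = −47.28M.
Δexcess reserves = Δreserves − Δrequired = −1221M − (−47.28M) = -1173.72 million.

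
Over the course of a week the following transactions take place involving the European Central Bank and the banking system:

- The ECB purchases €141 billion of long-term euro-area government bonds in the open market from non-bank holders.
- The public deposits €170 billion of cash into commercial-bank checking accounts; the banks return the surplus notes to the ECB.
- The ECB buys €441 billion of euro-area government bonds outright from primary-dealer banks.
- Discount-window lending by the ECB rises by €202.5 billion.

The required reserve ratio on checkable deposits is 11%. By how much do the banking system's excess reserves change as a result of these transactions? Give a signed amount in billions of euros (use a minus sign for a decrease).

Asset purchase (from non-banks) €141 billion: reserves +€141B, deposits +€141B.
Currency deposit €170 billion: reserves +€170B, deposits +€170B.
OMO purchase (from banks) €441 billion: reserves +€441B, deposits 0.
Discount-window loan €202.5 billion: reserves +€202.5B, deposits 0.
Totals: Δreserves = +€954.5B, Δdeposits = +€311B.
Δrequired reserves = 11% × +€311B = +€34.21B.
Δexcess reserves = Δreserves − Δrequired = +€954.5B − (+€34.21B) = +€920.29 billion.

+€920.29 billion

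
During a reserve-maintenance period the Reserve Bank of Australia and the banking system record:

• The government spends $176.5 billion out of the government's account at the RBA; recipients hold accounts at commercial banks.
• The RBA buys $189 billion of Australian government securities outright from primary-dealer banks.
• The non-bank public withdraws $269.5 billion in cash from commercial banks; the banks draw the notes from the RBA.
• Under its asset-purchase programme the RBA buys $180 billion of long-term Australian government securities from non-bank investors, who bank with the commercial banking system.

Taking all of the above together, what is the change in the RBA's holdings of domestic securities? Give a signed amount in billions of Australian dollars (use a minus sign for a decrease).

RBA balance sheet:
  Assets:      Securities +$369B
  Liabilities: Bank reserves +$276B, Currency in circulation +$269.5B, Government deposits −$176.5B
So the change in the RBA's holdings of domestic securities is +$369 billion.

+$369 billion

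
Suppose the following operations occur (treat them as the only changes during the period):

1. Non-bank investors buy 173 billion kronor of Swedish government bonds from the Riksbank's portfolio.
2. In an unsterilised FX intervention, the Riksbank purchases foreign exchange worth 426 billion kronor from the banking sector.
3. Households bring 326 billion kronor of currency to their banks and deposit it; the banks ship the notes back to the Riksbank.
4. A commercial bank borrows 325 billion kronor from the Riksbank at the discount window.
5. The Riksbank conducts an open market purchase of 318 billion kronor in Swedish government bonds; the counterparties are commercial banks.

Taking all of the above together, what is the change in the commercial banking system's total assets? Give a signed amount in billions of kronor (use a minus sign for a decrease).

+478 billion

Asset sale (to non-banks) 173 billion kronor: bank balance sheets shrink → −173B.
FX purchase 426 billion kronor: just an asset swap on bank balance sheets → 0.
Currency deposit 326 billion kronor: bank balance sheets expand → +326B.
Discount-window loan 325 billion kronor: bank balance sheets expand → +325B.
OMO purchase (from banks) 318 billion kronor: just an asset swap on bank balance sheets → 0.
Net: −173 + 0 + 326 + 325 + 0 = +478 billion.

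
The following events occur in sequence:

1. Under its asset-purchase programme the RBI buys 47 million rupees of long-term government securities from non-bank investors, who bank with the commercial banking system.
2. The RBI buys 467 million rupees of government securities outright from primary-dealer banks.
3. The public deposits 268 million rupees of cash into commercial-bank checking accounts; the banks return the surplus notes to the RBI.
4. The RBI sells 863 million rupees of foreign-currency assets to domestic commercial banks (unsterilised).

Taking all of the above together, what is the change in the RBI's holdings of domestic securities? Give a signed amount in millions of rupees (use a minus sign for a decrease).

RBI balance sheet:
  Assets:      Securities +514M, Foreign assets −863M
  Liabilities: Bank reserves −81M, Currency in circulation −268M
Commercial banking system:
  Assets:      Reserves at CB −81M, Securities −467M, Foreign assets +863M
  Liabilities: Checkable deposits +315M
So the change in the RBI's holdings of domestic securities is +514 million.

+514 million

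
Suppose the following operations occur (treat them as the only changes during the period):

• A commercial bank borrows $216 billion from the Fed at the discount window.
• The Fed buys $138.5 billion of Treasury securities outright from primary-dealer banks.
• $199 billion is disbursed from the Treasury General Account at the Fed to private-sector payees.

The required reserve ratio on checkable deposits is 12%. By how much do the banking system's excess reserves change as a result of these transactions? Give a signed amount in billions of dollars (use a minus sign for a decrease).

Discount-window loan $216 billion: reserves +$216B, deposits 0.
OMO purchase (from banks) $138.5 billion: reserves +$138.5B, deposits 0.
Government spending $199 billion: reserves +$199B, deposits +$199B.
Totals: Δreserves = +$553.5B, Δdeposits = +$199B.
Δrequired reserves = 12% × +$199B = +$23.88B.
Δexcess reserves = Δreserves − Δrequired = +$553.5B − (+$23.88B) = +$529.62 billion.

+$529.62 billion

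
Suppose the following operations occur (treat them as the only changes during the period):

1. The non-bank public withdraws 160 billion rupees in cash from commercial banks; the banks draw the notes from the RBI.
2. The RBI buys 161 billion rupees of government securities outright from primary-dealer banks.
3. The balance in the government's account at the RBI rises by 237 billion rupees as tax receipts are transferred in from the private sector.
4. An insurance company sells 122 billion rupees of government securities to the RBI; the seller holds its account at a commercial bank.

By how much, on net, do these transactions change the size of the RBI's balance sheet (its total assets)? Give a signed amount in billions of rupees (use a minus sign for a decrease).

+283 billion

Currency withdrawal 160 billion rupees: only the composition of liabilities changes → 0.
OMO purchase (from banks) 161 billion rupees: an RBI asset is acquired → +161B.
Government account inflow 237 billion rupees: only the composition of liabilities changes → 0.
Asset purchase (from non-banks) 122 billion rupees: an RBI asset is acquired → +122B.
Net: 0 + 161 + 0 + 122 = +283 billion.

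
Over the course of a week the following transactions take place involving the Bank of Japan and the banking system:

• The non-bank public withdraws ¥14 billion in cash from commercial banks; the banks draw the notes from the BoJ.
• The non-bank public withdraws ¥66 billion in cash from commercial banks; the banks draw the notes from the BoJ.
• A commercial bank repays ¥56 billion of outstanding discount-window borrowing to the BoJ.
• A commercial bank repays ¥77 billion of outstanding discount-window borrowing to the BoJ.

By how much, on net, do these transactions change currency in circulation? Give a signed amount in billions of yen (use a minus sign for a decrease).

Currency withdrawal ¥14 billion: notes leave the central bank → +¥14B.
Currency withdrawal ¥66 billion: notes leave the central bank → +¥66B.
Discount-window repayment ¥56 billion: no currency enters or leaves circulation → 0.
Discount-window repayment ¥77 billion: no currency enters or leaves circulation → 0.
Net: 14 + 66 + 0 + 0 = +¥80 billion.

+¥80 billion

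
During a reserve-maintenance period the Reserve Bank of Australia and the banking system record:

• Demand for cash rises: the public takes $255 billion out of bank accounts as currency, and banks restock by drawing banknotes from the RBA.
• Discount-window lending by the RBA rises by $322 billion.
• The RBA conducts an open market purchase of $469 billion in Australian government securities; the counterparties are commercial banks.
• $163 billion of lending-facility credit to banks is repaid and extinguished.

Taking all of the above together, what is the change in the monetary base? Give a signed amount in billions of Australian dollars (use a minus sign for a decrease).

Currency withdrawal $255 billion: just a shift between currency and reserves — both are base money → 0.
Discount-window loan $322 billion: RBA balance sheet expands → +$322B.
OMO purchase (from banks) $469 billion: RBA balance sheet expands → +$469B.
Discount-window repayment $163 billion: RBA balance sheet contracts → −$163B.
Net: 0 + 322 + 469 − 163 = +$628 billion.

+$628 billion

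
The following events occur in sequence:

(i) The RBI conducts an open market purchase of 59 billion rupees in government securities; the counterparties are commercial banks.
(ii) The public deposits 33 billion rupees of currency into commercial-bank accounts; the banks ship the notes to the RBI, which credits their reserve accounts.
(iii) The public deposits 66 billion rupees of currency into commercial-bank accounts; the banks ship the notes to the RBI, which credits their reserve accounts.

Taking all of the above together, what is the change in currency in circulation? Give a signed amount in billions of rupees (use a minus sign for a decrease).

RBI balance sheet:
  Assets:      Securities +59B
  Liabilities: Bank reserves +158B, Currency in circulation −99B
So the change in currency in circulation is -99 billion.

-99 billion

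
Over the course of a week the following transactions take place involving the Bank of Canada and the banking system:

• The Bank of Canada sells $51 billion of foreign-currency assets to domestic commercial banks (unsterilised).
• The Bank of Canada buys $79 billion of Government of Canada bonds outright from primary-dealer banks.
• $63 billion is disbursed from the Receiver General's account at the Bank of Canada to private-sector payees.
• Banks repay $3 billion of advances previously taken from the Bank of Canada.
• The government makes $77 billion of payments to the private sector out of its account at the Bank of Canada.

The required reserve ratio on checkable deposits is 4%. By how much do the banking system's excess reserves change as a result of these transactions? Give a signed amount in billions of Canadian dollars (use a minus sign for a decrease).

FX sale $51 billion: reserves −$51B, deposits 0.
OMO purchase (from banks) $79 billion: reserves +$79B, deposits 0.
Government spending $63 billion: reserves +$63B, deposits +$63B.
Discount-window repayment $3 billion: reserves −$3B, deposits 0.
Government spending $77 billion: reserves +$77B, deposits +$77B.
Totals: Δreserves = +$165B, Δdeposits = +$140B.
Δrequired reserves = 4% × +$140B = +$5.6B.
Δexcess reserves = Δreserves − Δrequired = +$165B − (+$5.6B) = +$159.4 billion.

+$159.4 billion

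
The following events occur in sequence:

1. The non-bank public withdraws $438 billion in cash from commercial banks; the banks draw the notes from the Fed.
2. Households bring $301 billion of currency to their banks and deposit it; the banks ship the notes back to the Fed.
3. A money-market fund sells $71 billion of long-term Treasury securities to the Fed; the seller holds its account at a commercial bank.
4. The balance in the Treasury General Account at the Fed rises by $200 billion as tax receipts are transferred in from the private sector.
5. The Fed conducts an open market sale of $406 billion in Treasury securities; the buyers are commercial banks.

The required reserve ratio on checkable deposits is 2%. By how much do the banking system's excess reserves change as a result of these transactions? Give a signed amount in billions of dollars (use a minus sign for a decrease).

-$666.68 billion

Currency withdrawal $438 billion: reserves −$438B, deposits −$438B.
Currency deposit $301 billion: reserves +$301B, deposits +$301B.
Asset purchase (from non-banks) $71 billion: reserves +$71B, deposits +$71B.
Government account inflow $200 billion: reserves −$200B, deposits −$200B.
OMO sale (to banks) $406 billion: reserves −$406B, deposits 0.
Totals: Δreserves = −$672B, Δdeposits = −$266B.
Δrequired reserves = 2% × −$266B = −$5.32B.
Δexcess reserves = Δreserves − Δrequired = −$672B − (−$5.32B) = -$666.68 billion.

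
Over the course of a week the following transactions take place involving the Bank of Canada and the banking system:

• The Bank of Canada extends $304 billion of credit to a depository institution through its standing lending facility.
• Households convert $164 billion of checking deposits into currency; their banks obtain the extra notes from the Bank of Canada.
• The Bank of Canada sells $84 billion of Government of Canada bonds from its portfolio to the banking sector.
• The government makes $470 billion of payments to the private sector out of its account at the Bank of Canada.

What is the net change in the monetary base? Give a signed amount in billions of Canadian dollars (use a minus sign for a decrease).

+$690 billion

Bank of Canada balance sheet:
  Assets:      Securities −$84B, Loans to banks +$304B
  Liabilities: Bank reserves +$526B, Currency in circulation +$164B, Government deposits −$470B
Commercial banking system:
  Assets:      Reserves at CB +$526B, Securities +$84B
  Liabilities: Checkable deposits +$306B, Borrowings from CB +$304B
Monetary base = currency + reserves: +$164B + (+$526B) = +$690 billion.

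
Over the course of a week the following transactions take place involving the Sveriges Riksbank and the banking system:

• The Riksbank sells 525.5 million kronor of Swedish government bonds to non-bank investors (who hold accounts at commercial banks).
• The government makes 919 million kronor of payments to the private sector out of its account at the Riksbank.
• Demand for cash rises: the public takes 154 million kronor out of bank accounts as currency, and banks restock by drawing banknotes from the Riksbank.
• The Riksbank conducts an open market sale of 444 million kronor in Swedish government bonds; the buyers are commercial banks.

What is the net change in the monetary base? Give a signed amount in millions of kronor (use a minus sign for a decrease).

Asset sale (to non-banks) 525.5 million kronor: Riksbank balance sheet contracts → −525.5M.
Government spending 919 million kronor: a non-base liability converts back to reserves → +919M.
Currency withdrawal 154 million kronor: just a shift between currency and reserves — both are base money → 0.
OMO sale (to banks) 444 million kronor: Riksbank balance sheet contracts → −444M.
Net: −525.5 + 919 + 0 − 444 = -50.5 million.

-50.5 million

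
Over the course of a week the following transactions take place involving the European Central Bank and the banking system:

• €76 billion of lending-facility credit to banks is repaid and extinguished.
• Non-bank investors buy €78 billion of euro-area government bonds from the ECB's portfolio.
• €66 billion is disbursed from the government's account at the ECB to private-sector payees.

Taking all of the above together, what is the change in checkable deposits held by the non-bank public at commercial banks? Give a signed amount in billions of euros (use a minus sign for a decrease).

Discount-window repayment €76 billion: the counterparty is a bank, so public deposits are unchanged → 0.
Asset sale (to non-banks) €78 billion: non-bank counterparties' bank balances fall → −€78B.
Government spending €66 billion: non-bank counterparties' bank balances rise → +€66B.
Net: 0 − 78 + 66 = -€12 billion.

-€12 billion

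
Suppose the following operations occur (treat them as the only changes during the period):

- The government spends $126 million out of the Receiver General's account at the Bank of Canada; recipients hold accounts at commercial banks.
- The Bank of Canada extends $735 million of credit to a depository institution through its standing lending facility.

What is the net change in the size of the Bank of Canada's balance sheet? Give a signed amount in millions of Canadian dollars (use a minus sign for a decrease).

Government spending $126 million: only the composition of liabilities changes → 0.
Discount-window loan $735 million: a Bank of Canada asset is acquired → +$735M.
Net: 0 + 735 = +$735 million.

+$735 million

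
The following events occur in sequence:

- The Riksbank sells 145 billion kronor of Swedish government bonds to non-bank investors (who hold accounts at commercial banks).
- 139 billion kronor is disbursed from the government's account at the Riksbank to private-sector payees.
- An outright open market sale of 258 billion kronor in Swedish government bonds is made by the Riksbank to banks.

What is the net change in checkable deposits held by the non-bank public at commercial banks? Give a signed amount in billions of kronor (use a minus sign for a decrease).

-6 billion

Asset sale (to non-banks) 145 billion kronor: non-bank counterparties' bank balances fall → −145B.
Government spending 139 billion kronor: non-bank counterparties' bank balances rise → +139B.
OMO sale (to banks) 258 billion kronor: the counterparty is a bank, so public deposits are unchanged → 0.
Net: −145 + 139 + 0 = -6 billion.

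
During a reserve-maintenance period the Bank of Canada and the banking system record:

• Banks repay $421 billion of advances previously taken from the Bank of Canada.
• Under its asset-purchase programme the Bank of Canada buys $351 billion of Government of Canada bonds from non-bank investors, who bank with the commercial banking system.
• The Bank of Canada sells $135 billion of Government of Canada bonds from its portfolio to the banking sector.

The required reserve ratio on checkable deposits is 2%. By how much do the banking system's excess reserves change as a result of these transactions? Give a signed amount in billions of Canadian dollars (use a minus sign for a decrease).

-$212.02 billion

Discount-window repayment $421 billion: reserves −$421B, deposits 0.
Asset purchase (from non-banks) $351 billion: reserves +$351B, deposits +$351B.
OMO sale (to banks) $135 billion: reserves −$135B, deposits 0.
Totals: Δreserves = −$205B, Δdeposits = +$351B.
Δrequired reserves = 2% × +$351B = +$7.02B.
Δexcess reserves = Δreserves − Δrequired = −$205B − (+$7.02B) = -$212.02 billion.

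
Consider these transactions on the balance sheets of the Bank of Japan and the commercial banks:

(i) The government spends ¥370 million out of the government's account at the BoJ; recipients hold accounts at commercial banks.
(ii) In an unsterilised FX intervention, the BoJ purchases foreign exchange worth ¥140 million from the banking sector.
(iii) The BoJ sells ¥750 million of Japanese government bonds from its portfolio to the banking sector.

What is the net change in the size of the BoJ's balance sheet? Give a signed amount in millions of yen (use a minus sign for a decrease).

-¥610 million

BoJ balance sheet:
  Assets:      Securities −¥750M, Foreign assets +¥140M
  Liabilities: Bank reserves −¥240M, Government deposits −¥370M
Change in total BoJ assets = -¥610 million.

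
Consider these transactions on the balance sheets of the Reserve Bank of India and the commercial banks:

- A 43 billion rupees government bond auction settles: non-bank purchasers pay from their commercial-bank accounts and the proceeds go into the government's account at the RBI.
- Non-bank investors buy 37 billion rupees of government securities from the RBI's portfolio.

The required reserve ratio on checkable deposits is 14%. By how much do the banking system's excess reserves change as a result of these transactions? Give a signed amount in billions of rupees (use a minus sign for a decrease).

Government account inflow 43 billion rupees: reserves −43B, deposits −43B.
Asset sale (to non-banks) 37 billion rupees: reserves −37B, deposits −37B.
Totals: Δreserves = −80B, Δdeposits = −80B.
Δrequired reserves = 14% × −80B = −11.2B.
Δexcess reserves = Δreserves − Δrequired = −80B − (−11.2B) = -68.8 billion.

-68.8 billion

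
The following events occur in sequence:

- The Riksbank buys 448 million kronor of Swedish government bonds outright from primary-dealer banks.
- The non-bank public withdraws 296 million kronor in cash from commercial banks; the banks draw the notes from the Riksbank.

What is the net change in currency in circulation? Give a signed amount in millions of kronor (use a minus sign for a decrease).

OMO purchase (from banks) 448 million kronor: no currency enters or leaves circulation → 0.
Currency withdrawal 296 million kronor: notes leave the central bank → +296M.
Net: 0 + 296 = +296 million.

+296 million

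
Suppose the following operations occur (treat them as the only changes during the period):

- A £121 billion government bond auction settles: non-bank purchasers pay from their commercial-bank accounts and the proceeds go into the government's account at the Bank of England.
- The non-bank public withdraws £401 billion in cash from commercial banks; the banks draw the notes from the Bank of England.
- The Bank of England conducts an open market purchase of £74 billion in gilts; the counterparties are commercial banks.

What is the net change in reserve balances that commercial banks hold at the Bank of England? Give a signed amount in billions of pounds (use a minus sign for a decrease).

-£448 billion

Government account inflow £121 billion: funds move from bank reserves into the government account → −£121B.
Currency withdrawal £401 billion: banks swap reserves for currency → −£401B.
OMO purchase (from banks) £74 billion: the Bank of England pays by crediting reserve accounts → +£74B.
Net: −121 − 401 + 74 = -£448 billion.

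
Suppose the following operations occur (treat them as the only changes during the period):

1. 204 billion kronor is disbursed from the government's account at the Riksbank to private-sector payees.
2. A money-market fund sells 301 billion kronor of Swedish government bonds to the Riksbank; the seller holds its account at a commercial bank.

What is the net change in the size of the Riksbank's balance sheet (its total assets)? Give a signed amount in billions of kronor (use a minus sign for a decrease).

Government spending 204 billion kronor: only the composition of liabilities changes → 0.
Asset purchase (from non-banks) 301 billion kronor: a Riksbank asset is acquired → +301B.
Net: 0 + 301 = +301 billion.

+301 billion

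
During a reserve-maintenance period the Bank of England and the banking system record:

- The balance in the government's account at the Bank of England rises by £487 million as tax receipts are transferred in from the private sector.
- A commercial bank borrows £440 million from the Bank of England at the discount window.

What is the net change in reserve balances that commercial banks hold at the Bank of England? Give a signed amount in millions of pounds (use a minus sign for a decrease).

-£47 million

Government account inflow £487 million: funds move from bank reserves into the government account → −£487M.
Discount-window loan £440 million: the loan is credited to the bank's reserve account → +£440M.
Net: −487 + 440 = -£47 million.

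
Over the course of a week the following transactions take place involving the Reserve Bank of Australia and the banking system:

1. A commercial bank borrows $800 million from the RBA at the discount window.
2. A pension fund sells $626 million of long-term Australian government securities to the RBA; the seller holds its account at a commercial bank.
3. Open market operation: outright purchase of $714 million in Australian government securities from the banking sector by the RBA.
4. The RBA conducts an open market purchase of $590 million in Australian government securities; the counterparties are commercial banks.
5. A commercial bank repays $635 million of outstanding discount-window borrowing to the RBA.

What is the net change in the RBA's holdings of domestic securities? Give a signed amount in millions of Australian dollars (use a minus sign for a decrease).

Discount-window loan $800 million: the RBA's securities portfolio is untouched → 0.
Asset purchase (from non-banks) $626 million: securities added to the RBA's portfolio → +$626M.
OMO purchase (from banks) $714 million: securities added to the RBA's portfolio → +$714M.
OMO purchase (from banks) $590 million: securities added to the RBA's portfolio → +$590M.
Discount-window repayment $635 million: the RBA's securities portfolio is untouched → 0.
Net: 0 + 626 + 714 + 590 + 0 = +$1930 million.

+$1930 million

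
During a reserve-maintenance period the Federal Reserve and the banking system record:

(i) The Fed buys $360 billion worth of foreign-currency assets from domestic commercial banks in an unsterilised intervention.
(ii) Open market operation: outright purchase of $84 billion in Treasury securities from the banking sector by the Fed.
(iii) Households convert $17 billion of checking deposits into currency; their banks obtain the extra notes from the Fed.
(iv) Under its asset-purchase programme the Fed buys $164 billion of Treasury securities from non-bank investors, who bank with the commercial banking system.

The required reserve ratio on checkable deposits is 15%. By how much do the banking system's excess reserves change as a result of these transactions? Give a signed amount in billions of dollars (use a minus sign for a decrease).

+$568.95 billion

FX purchase $360 billion: reserves +$360B, deposits 0.
OMO purchase (from banks) $84 billion: reserves +$84B, deposits 0.
Currency withdrawal $17 billion: reserves −$17B, deposits −$17B.
Asset purchase (from non-banks) $164 billion: reserves +$164B, deposits +$164B.
Totals: Δreserves = +$591B, Δdeposits = +$147B.
Δrequired reserves = 15% × +$147B = +$22.05B.
Δexcess reserves = Δreserves − Δrequired = +$591B − (+$22.05B) = +$568.95 billion.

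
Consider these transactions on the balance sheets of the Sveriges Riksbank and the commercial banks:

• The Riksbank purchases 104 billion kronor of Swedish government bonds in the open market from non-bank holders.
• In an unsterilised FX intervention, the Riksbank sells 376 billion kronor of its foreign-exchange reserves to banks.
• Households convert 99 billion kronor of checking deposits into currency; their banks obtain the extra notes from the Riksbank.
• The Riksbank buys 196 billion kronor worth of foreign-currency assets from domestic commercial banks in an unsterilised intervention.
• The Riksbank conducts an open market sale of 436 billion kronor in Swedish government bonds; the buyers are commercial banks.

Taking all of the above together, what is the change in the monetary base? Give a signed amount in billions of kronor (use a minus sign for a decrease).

Asset purchase (from non-banks) 104 billion kronor: Riksbank balance sheet expands → +104B.
FX sale 376 billion kronor: Riksbank balance sheet contracts → −376B.
Currency withdrawal 99 billion kronor: just a shift between currency and reserves — both are base money → 0.
FX purchase 196 billion kronor: Riksbank balance sheet expands → +196B.
OMO sale (to banks) 436 billion kronor: Riksbank balance sheet contracts → −436B.
Net: 104 − 376 + 0 + 196 − 436 = -512 billion.

-512 billion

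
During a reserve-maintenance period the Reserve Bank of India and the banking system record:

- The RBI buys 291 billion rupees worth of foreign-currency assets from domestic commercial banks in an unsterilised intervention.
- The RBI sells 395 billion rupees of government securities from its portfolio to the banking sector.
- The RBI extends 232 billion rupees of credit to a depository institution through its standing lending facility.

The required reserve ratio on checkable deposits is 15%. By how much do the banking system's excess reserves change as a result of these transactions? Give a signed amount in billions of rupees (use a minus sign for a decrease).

FX purchase 291 billion rupees: reserves +291B, deposits 0.
OMO sale (to banks) 395 billion rupees: reserves −395B, deposits 0.
Discount-window loan 232 billion rupees: reserves +232B, deposits 0.
Totals: Δreserves = +128B, Δdeposits = 0.
Δrequired reserves = 15% × 0 = 0.
Δexcess reserves = Δreserves − Δrequired = +128B − (0) = +128 billion.

+128 billion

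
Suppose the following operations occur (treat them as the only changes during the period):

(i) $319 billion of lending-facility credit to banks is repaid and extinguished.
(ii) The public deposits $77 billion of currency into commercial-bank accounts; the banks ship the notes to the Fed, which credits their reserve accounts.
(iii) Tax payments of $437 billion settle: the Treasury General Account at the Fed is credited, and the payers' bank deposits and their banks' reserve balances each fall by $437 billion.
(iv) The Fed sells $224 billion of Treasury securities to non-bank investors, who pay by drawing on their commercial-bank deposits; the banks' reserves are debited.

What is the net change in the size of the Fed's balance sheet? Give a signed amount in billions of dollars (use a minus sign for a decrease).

Discount-window repayment $319 billion: a Fed asset is shed → −$319B.
Currency deposit $77 billion: only the composition of liabilities changes → 0.
Government account inflow $437 billion: only the composition of liabilities changes → 0.
Asset sale (to non-banks) $224 billion: a Fed asset is shed → −$224B.
Net: −319 + 0 + 0 − 224 = -$543 billion.

-$543 billion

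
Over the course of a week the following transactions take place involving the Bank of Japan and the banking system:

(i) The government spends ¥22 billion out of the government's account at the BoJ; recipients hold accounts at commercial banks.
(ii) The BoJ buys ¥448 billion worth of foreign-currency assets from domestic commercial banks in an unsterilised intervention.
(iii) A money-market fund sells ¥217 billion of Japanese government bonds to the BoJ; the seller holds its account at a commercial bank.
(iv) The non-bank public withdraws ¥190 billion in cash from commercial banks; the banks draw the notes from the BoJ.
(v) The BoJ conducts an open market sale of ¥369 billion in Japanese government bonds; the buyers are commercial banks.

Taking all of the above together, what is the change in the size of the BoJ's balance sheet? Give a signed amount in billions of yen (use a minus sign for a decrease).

BoJ balance sheet:
  Assets:      Securities −¥152B, Foreign assets +¥448B
  Liabilities: Bank reserves +¥128B, Currency in circulation +¥190B, Government deposits −¥22B
Change in total BoJ assets = +¥296 billion.

+¥296 billion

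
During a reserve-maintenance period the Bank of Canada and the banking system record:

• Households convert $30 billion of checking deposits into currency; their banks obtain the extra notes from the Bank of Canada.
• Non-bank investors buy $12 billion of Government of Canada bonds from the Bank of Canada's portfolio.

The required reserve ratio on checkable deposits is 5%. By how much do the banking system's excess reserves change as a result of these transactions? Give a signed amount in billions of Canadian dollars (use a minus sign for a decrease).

Currency withdrawal $30 billion: reserves −$30B, deposits −$30B.
Asset sale (to non-banks) $12 billion: reserves −$12B, deposits −$12B.
Totals: Δreserves = −$42B, Δdeposits = −$42B.
Δrequired reserves = 5% × −$42B = −$2.1B.
Δexcess reserves = Δreserves − Δrequired = −$42B − (−$2.1B) = -$39.9 billion.

-$39.9 billion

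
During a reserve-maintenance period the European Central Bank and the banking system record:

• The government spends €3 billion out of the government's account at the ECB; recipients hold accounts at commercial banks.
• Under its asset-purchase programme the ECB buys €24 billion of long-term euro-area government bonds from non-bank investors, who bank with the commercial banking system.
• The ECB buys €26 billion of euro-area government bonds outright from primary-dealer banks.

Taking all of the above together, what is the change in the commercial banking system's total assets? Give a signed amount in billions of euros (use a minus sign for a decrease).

Government spending €3 billion: bank balance sheets expand → +€3B.
Asset purchase (from non-banks) €24 billion: bank balance sheets expand → +€24B.
OMO purchase (from banks) €26 billion: just an asset swap on bank balance sheets → 0.
Net: 3 + 24 + 0 = +€27 billion.

+€27 billion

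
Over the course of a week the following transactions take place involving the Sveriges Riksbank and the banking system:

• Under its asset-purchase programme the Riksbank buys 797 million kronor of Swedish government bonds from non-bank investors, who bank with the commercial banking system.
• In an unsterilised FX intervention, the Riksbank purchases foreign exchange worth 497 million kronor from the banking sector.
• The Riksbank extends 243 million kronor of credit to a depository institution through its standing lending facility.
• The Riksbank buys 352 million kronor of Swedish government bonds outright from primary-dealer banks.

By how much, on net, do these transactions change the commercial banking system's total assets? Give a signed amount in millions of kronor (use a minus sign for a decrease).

Riksbank balance sheet:
  Assets:      Securities +1149M, Loans to banks +243M, Foreign assets +497M
  Liabilities: Bank reserves +1889M
Commercial banking system:
  Assets:      Reserves at CB +1889M, Securities −352M, Foreign assets −497M
  Liabilities: Checkable deposits +797M, Borrowings from CB +243M
Change in total bank assets = +1040 million.

+1040 million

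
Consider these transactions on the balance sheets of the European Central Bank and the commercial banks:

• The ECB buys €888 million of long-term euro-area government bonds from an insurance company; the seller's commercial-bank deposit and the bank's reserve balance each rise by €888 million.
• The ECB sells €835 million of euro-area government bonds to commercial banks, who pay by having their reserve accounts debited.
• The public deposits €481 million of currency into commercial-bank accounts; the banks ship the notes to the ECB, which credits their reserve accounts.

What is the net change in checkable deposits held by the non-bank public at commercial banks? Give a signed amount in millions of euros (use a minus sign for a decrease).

+€1369 million

Asset purchase (from non-banks) €888 million: non-bank counterparties' bank balances rise → +€888M.
OMO sale (to banks) €835 million: the counterparty is a bank, so public deposits are unchanged → 0.
Currency deposit €481 million: non-bank counterparties' bank balances rise → +€481M.
Net: 888 + 0 + 481 = +€1369 million.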